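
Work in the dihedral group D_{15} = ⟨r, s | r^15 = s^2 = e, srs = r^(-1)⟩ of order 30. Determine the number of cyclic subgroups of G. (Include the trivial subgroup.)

Each element a generates a cyclic subgroup ⟨a⟩; distinct elements may generate the same one (a cyclic group of order d has φ(d) generators).
Cyclic subgroups by order — order 1: 1; order 2: 15; order 3: 1; order 5: 1; order 15: 1.
Total: 19.

19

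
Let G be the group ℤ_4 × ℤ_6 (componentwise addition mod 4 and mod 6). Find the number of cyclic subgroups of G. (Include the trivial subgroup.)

Group the elements of G by the cyclic subgroup they generate; each cyclic subgroup of order d accounts for φ(d) elements.
Cyclic subgroups by order — order 1: 1; order 2: 3; order 3: 1; order 4: 2; order 6: 3; order 12: 2.
Total: 12.

12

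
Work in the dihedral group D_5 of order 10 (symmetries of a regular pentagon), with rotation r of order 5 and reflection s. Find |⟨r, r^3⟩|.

|⟨r⟩| = 5 and |⟨r^3⟩| = 5, so |H| is a multiple of lcm(5, 5) = 5 and divides |G| = 10.
Closing under the operation: H = {e, r, r^2, r^3, r^4}, so |H| = 5.

5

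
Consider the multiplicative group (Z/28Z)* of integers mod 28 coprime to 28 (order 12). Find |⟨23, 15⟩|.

6

|⟨23⟩| = 6 and |⟨15⟩| = 2, so |H| is a multiple of lcm(6, 2) = 6 and divides |G| = 12.
Closing under the operation: H = {1, 9, 11, 15, 23, 25}, so |H| = 6.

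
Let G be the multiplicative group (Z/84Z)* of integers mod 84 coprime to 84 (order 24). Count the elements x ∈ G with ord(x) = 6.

Enumerating element orders in G gives 14 elements of order 6.

14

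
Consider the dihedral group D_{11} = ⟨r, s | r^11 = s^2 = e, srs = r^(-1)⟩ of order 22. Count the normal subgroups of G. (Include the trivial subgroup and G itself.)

G has 14 subgroups. Checking conjugation-invariance by order — order 1: 1/1 normal; order 2: 0/11 normal; order 11: 1/1 normal; order 22: 1/1 normal.
Total normal subgroups: 3.

3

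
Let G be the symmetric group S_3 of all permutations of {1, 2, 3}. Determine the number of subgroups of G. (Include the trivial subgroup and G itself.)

6

|G| = 6, so by Lagrange every subgroup order divides 6. Divisors: 1, 2, 3, 6.
Subgroups by order — order 1: 1; order 2: 3; order 3: 1; order 6: 1.
Total: 1 + 3 + 1 + 1 = 6.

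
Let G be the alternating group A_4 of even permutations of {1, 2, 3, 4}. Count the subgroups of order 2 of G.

|G| = 12 and 2 | 12, so subgroups of order 2 are possible by Lagrange.
The subgroups of order 2 are: {e, (1 2)(3 4)}; {e, (1 3)(2 4)}; {e, (1 4)(2 3)}.
So G has 3 subgroups of order 2.

3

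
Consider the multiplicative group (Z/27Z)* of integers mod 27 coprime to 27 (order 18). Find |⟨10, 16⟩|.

|⟨10⟩| = 3 and |⟨16⟩| = 9, so |H| is a multiple of lcm(3, 9) = 9 and divides |G| = 18.
Closing under the operation: H = {1, 4, 7, 10, 13, 16, 19, 22, 25}, so |H| = 9.

9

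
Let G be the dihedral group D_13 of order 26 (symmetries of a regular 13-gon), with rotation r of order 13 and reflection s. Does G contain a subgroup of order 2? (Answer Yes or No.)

Yes

2 | 26. A subgroup of order 2 is {e, r^10s}.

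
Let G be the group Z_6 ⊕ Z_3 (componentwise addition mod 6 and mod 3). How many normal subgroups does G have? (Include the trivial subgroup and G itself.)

G is abelian, so every subgroup is normal.
G has 12 subgroups in total, hence 12 normal subgroups.

12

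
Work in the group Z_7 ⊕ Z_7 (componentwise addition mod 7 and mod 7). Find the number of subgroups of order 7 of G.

|G| = 49 and 7 | 49, so subgroups of order 7 are possible by Lagrange.
The subgroups of order 7 are: {(0,0), (0,1), (0,2), (0,3), (0,4), (0,5), (0,6)}; {(0,0), (1,0), (2,0), (3,0), (4,0), (5,0), (6,0)}; {(0,0), (1,1), (2,2), (3,3), (4,4), (5,5), (6,6)}; {(0,0), (1,2), (2,4), (3,6), (4,1), (5,3), (6,5)}; … (8 in all).
So G has 8 subgroups of order 7.

8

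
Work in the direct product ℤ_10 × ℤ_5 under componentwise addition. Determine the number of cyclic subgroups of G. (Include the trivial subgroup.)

14

Each element a generates a cyclic subgroup ⟨a⟩; distinct elements may generate the same one (a cyclic group of order d has φ(d) generators).
Cyclic subgroups by order — order 1: 1; order 2: 1; order 5: 6; order 10: 6.
Total: 14.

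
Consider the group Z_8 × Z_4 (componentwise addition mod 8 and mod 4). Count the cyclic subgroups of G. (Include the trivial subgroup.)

Each element a generates a cyclic subgroup ⟨a⟩; distinct elements may generate the same one (a cyclic group of order d has φ(d) generators).
Cyclic subgroups by order — order 1: 1; order 2: 3; order 4: 6; order 8: 4.
Total: 14.

14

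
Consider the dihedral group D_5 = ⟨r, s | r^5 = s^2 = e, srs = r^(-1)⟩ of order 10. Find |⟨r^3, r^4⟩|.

|⟨r^3⟩| = 5 and |⟨r^4⟩| = 5, so |H| is a multiple of lcm(5, 5) = 5 and divides |G| = 10.
Closing under the operation: H = {e, r, r^2, r^3, r^4}, so |H| = 5.

5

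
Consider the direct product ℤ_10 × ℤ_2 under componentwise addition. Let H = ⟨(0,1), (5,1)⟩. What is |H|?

4

|⟨(0,1)⟩| = 2 and |⟨(5,1)⟩| = 2, so |H| is a multiple of lcm(2, 2) = 2 and divides |G| = 20.
Closing under the operation: H = {(0,0), (0,1), (5,0), (5,1)}, so |H| = 4.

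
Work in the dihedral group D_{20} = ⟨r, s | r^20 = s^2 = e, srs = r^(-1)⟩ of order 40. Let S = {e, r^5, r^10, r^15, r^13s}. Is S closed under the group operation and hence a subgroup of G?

No

Closure fails: r^15 · r^13s = r^8s ∉ S. So S is not a subgroup.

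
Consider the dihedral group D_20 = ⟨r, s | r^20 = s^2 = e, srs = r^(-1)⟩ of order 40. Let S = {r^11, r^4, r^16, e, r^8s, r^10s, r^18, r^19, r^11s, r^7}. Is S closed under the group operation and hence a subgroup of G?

r^11 ∈ S but its inverse r^9 ∉ S, so S is not a subgroup.

No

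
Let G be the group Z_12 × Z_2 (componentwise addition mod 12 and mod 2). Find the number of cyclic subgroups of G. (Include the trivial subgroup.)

Each element a generates a cyclic subgroup ⟨a⟩; distinct elements may generate the same one (a cyclic group of order d has φ(d) generators).
Cyclic subgroups by order — order 1: 1; order 2: 3; order 3: 1; order 4: 2; order 6: 3; order 12: 2.
Total: 12.

12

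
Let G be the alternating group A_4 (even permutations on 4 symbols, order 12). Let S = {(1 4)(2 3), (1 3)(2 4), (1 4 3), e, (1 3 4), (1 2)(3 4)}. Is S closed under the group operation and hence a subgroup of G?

Closure fails: (1 4 3) ∘ (1 2)(3 4) = (1 2 4) ∉ S. So S is not a subgroup.

No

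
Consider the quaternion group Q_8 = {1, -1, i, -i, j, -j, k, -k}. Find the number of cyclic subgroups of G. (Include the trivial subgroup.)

A cyclic subgroup of order d is generated by each of its φ(d) elements of order d, so the cyclic subgroups of order d number (#elements of order d)/φ(d).
Cyclic subgroups by order — order 1: 1; order 2: 1; order 4: 3.
Total: 5.

5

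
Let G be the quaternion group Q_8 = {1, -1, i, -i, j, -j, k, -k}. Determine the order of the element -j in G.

Computing powers of -j: the smallest k with (-j)^k = e is k = 4.

4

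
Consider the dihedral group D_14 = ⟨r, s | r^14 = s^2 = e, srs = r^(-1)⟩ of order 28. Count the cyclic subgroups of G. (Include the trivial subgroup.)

18

Group the elements of G by the cyclic subgroup they generate; each cyclic subgroup of order d accounts for φ(d) elements.
Cyclic subgroups by order — order 1: 1; order 2: 15; order 7: 1; order 14: 1.
Total: 18.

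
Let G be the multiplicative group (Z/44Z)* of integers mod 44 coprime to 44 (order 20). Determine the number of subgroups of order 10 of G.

3

|G| = 20 and 10 | 20, so subgroups of order 10 are possible by Lagrange.
The subgroups of order 10 are: {1, 5, 9, 13, 17, 21, 25, 29, 37, 41}; {1, 3, 5, 9, 15, 23, 25, 27, 31, 37}; {1, 5, 7, 9, 19, 25, 35, 37, 39, 43}.
So G has 3 subgroups of order 10.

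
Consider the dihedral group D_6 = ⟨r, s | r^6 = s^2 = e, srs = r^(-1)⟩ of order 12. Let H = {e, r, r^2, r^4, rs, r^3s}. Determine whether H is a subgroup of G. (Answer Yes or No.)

r ∈ H but its inverse r^5 ∉ H, so H is not a subgroup.

No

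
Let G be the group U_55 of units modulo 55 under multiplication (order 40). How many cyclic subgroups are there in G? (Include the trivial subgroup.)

Each element a generates a cyclic subgroup ⟨a⟩; distinct elements may generate the same one (a cyclic group of order d has φ(d) generators).
Cyclic subgroups by order — order 1: 1; order 2: 3; order 4: 2; order 5: 1; order 10: 3; order 20: 2.
Total: 12.

12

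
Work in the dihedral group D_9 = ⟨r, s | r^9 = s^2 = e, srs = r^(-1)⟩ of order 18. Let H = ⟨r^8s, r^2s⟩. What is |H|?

|⟨r^8s⟩| = 2 and |⟨r^2s⟩| = 2, so |H| is a multiple of lcm(2, 2) = 2 and divides |G| = 18.
Closing under the operation: H = {e, r^3, r^6, r^2s, r^5s, r^8s}, so |H| = 6.

6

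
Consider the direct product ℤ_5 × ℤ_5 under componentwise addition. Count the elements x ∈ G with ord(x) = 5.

24

An element (a,b) has order lcm(ord(a), ord(b)); count pairs with lcm equal to 5.
Enumerating gives 24 such elements.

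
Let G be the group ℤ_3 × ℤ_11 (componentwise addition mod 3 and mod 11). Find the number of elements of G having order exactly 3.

2

An element (a,b) has order lcm(ord(a), ord(b)); count pairs with lcm equal to 3.
Enumerating gives 2 such elements.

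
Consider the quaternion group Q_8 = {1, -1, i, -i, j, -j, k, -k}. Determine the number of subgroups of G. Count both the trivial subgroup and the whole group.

|G| = 8, so by Lagrange every subgroup order divides 8. Divisors: 1, 2, 4, 8.
Subgroups by order — order 1: 1; order 2: 1; order 4: 3; order 8: 1.
Total: 1 + 1 + 3 + 1 = 6.

6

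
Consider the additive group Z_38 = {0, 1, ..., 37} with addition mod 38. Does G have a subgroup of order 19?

19 | 38. A subgroup of order 19 is {0, 2, 4, 6, 8, 10, 12, 14, 16, 18, 20, 22, 24, 26, 28, 30, 32, 34, 36}.

Yes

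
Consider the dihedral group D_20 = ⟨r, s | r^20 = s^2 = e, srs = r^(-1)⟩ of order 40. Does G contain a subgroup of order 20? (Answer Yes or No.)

20 | 40. A subgroup of order 20 is {e, r, r^2, r^3, r^4, r^5, r^6, r^7, r^8, r^9, r^10, r^11, r^12, r^13, r^14, r^15, r^16, r^17, r^18, r^19}.

Yes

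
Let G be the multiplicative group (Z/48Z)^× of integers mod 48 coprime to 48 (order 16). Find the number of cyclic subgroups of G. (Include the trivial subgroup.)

12

Group the elements of G by the cyclic subgroup they generate; each cyclic subgroup of order d accounts for φ(d) elements.
Cyclic subgroups by order — order 1: 1; order 2: 7; order 4: 4.
Total: 12.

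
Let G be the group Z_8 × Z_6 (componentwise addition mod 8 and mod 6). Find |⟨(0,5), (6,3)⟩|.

|⟨(0,5)⟩| = 6 and |⟨(6,3)⟩| = 4, so |H| is a multiple of lcm(6, 4) = 12 and divides |G| = 48.
Closing under the operation: H = {(0,0), (0,1), (0,2), (0,3), (0,4), (0,5), (2,0), (2,1), (2,2), (2,3), (2,4), (2,5), (4,0), (4,1), (4,2), (4,3), (4,4), (4,5), (6,0), (6,1), (6,2), (6,3), (6,4), (6,5)}, so |H| = 24.

24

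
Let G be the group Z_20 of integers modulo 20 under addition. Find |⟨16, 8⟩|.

5

|⟨16⟩| = 5 and |⟨8⟩| = 5, so |H| is a multiple of lcm(5, 5) = 5 and divides |G| = 20.
Closing under the operation: H = {0, 4, 8, 12, 16}, so |H| = 5.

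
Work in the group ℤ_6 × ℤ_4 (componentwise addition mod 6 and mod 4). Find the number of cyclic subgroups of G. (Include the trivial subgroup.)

12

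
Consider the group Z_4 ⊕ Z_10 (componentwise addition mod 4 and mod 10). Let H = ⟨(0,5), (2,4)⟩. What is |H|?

|⟨(0,5)⟩| = 2 and |⟨(2,4)⟩| = 10, so |H| is a multiple of lcm(2, 10) = 10 and divides |G| = 40.
Closing under the operation: H = {(0,0), (0,1), (0,2), (0,3), (0,4), (0,5), (0,6), (0,7), (0,8), (0,9), (2,0), (2,1), (2,2), (2,3), (2,4), (2,5), (2,6), (2,7), (2,8), (2,9)}, so |H| = 20.

20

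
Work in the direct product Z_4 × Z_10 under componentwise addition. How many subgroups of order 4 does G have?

3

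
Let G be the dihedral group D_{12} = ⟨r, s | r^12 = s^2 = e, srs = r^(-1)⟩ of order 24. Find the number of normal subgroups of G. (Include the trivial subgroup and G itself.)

G has 34 subgroups. Checking conjugation-invariance by order — order 1: 1/1 normal; order 2: 1/13 normal; order 3: 1/1 normal; order 4: 1/7 normal; order 6: 1/5 normal; order 8: 0/3 normal; order 12: 3/3 normal; order 24: 1/1 normal.
Total normal subgroups: 9.

9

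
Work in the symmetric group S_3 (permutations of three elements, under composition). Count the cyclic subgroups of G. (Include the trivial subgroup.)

A cyclic subgroup of order d is generated by each of its φ(d) elements of order d, so the cyclic subgroups of order d number (#elements of order d)/φ(d).
Cyclic subgroups by order — order 1: 1; order 2: 3; order 3: 1.
Total: 5.

5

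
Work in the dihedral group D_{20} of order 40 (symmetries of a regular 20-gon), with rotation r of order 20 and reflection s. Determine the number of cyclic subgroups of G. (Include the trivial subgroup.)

26

A cyclic subgroup of order d is generated by each of its φ(d) elements of order d, so the cyclic subgroups of order d number (#elements of order d)/φ(d).
Cyclic subgroups by order — order 1: 1; order 2: 21; order 4: 1; order 5: 1; order 10: 1; order 20: 1.
Total: 26.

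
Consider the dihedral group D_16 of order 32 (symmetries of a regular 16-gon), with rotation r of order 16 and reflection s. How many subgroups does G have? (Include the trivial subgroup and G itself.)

36

|G| = 32, so by Lagrange every subgroup order divides 32. Divisors: 1, 2, 4, 8, 16, 32.
Subgroups by order — order 1: 1; order 2: 17; order 4: 9; order 8: 5; order 16: 3; order 32: 1.
Total: 1 + 17 + 9 + 5 + 3 + 1 = 36.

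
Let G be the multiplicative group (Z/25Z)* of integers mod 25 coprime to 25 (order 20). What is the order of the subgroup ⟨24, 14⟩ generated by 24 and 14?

10

|⟨24⟩| = 2 and |⟨14⟩| = 10, so |H| is a multiple of lcm(2, 10) = 10 and divides |G| = 20.
Closing under the operation: H = {1, 4, 6, 9, 11, 14, 16, 19, 21, 24}, so |H| = 10.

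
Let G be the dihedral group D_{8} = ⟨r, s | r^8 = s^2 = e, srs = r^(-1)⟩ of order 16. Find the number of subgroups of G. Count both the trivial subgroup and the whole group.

|G| = 16, so by Lagrange every subgroup order divides 16. Divisors: 1, 2, 4, 8, 16.
Subgroups by order — order 1: 1; order 2: 9; order 4: 5; order 8: 3; order 16: 1.
Total: 1 + 9 + 5 + 3 + 1 = 19.

19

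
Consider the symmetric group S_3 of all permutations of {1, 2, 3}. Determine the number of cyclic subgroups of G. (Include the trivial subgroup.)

5

Group the elements of G by the cyclic subgroup they generate; each cyclic subgroup of order d accounts for φ(d) elements.
Cyclic subgroups by order — order 1: 1; order 2: 3; order 3: 1.
Total: 5.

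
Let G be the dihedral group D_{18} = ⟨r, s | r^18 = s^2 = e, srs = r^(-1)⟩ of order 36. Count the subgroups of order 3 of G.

1

|G| = 36 and 3 | 36, so subgroups of order 3 are possible by Lagrange.
The subgroups of order 3 are: {e, r^6, r^12}.
So G has 1 subgroup of order 3.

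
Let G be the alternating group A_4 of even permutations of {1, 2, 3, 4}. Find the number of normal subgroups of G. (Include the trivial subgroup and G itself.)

3

G has 10 subgroups. Checking conjugation-invariance by order — order 1: 1/1 normal; order 2: 0/3 normal; order 3: 0/4 normal; order 4: 1/1 normal; order 12: 1/1 normal.
Total normal subgroups: 3.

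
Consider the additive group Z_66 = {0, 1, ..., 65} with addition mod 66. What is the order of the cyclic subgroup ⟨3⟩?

In Z_66, the order of an element a is n/gcd(a, n).
gcd(3, 66) = 3, so |⟨3⟩| = 66/3 = 22.

22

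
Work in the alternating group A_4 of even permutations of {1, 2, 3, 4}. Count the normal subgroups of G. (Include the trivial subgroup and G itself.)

G has 10 subgroups. Checking conjugation-invariance by order — order 1: 1/1 normal; order 2: 0/3 normal; order 3: 0/4 normal; order 4: 1/1 normal; order 12: 1/1 normal.
Total normal subgroups: 3.

3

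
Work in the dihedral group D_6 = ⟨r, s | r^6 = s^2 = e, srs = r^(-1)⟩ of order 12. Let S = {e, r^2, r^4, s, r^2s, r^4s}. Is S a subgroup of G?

Yes

|S| = 6 divides |G| = 12, consistent with Lagrange.
S contains the identity, every element's inverse is in S, and S is closed under ·: it is a subgroup.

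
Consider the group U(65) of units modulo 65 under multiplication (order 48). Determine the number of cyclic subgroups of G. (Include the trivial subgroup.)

Group the elements of G by the cyclic subgroup they generate; each cyclic subgroup of order d accounts for φ(d) elements.
Cyclic subgroups by order — order 1: 1; order 2: 3; order 3: 1; order 4: 6; order 6: 3; order 12: 6.
Total: 20.

20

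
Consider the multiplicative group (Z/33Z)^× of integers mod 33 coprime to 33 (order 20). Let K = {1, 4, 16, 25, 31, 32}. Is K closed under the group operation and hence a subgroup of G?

|K| = 6 does not divide |G| = 20, so by Lagrange K is not a subgroup.

No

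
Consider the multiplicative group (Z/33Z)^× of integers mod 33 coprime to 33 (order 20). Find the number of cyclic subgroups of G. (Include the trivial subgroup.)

8

A cyclic subgroup of order d is generated by each of its φ(d) elements of order d, so the cyclic subgroups of order d number (#elements of order d)/φ(d).
Cyclic subgroups by order — order 1: 1; order 2: 3; order 5: 1; order 10: 3.
Total: 8.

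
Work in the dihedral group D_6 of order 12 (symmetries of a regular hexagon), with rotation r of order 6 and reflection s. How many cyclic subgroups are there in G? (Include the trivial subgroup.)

10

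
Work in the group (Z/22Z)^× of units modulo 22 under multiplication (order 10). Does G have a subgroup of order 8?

No

8 does not divide |G| = 10, so by Lagrange no subgroup of order 8 exists.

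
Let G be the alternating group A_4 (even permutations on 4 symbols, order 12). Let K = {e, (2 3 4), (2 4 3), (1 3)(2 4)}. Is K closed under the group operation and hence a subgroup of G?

Closure fails: (2 4 3) ∘ (1 3)(2 4) = (1 2 3) ∉ K. So K is not a subgroup.

No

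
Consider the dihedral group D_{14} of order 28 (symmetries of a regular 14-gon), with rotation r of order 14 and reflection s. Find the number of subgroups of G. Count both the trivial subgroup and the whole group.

|G| = 28, so by Lagrange every subgroup order divides 28. Divisors: 1, 2, 4, 7, 14, 28.
Subgroups by order — order 1: 1; order 2: 15; order 4: 7; order 7: 1; order 14: 3; order 28: 1.
Total: 1 + 15 + 7 + 1 + 3 + 1 = 28.

28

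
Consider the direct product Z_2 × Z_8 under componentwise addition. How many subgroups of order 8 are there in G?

3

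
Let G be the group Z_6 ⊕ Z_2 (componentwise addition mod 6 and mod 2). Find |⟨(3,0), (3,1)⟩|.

|⟨(3,0)⟩| = 2 and |⟨(3,1)⟩| = 2, so |H| is a multiple of lcm(2, 2) = 2 and divides |G| = 12.
Closing under the operation: H = {(0,0), (0,1), (3,0), (3,1)}, so |H| = 4.

4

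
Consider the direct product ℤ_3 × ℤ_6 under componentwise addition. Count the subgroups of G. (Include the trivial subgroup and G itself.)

12

|G| = 18, so by Lagrange every subgroup order divides 18. Divisors: 1, 2, 3, 6, 9, 18.
Subgroups by order — order 1: 1; order 2: 1; order 3: 4; order 6: 4; order 9: 1; order 18: 1.
Total: 1 + 1 + 4 + 4 + 1 + 1 = 12.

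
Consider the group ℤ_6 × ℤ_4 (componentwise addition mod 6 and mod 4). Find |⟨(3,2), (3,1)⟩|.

8

|⟨(3,2)⟩| = 2 and |⟨(3,1)⟩| = 4, so |H| is a multiple of lcm(2, 4) = 4 and divides |G| = 24.
Closing under the operation: H = {(0,0), (0,1), (0,2), (0,3), (3,0), (3,1), (3,2), (3,3)}, so |H| = 8.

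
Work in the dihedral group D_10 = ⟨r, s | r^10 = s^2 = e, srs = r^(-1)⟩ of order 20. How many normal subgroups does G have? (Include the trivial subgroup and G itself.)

G has 22 subgroups. Checking conjugation-invariance by order — order 1: 1/1 normal; order 2: 1/11 normal; order 4: 0/5 normal; order 5: 1/1 normal; order 10: 3/3 normal; order 20: 1/1 normal.
Total normal subgroups: 7.

7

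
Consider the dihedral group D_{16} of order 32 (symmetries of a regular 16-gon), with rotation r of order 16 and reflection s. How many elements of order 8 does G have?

4

The elements of order 8 are: r^2, r^6, r^10, r^14.
That's 4.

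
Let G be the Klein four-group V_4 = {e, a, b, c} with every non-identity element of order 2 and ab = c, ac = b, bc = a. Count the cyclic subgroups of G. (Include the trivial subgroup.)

Group the elements of G by the cyclic subgroup they generate; each cyclic subgroup of order d accounts for φ(d) elements.
Cyclic subgroups by order — order 1: 1; order 2: 3.
Total: 4.

4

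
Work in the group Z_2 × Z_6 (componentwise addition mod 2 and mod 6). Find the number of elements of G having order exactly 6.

An element (a,b) has order lcm(ord(a), ord(b)); count pairs with lcm equal to 6.
Enumerating gives 6 such elements.

6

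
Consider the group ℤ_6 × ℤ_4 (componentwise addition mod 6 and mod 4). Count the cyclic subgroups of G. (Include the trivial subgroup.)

Group the elements of G by the cyclic subgroup they generate; each cyclic subgroup of order d accounts for φ(d) elements.
Cyclic subgroups by order — order 1: 1; order 2: 3; order 3: 1; order 4: 2; order 6: 3; order 12: 2.
Total: 12.

12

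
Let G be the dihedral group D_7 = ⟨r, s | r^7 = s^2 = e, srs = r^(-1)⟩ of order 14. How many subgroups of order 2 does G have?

|G| = 14 and 2 | 14, so subgroups of order 2 are possible by Lagrange.
The subgroups of order 2 are: {e, r^2s}; {e, r^3s}; {e, r^4s}; {e, r^5s}; … (7 in all).
So G has 7 subgroups of order 2.

7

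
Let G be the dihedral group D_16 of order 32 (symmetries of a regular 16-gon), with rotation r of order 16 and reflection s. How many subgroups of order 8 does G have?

|G| = 32 and 8 | 32, so subgroups of order 8 are possible by Lagrange.
The subgroups of order 8 are: {e, r^2, r^4, r^6, r^8, r^10, r^12, r^14}; {e, r^4, r^8, r^12, r^2s, r^6s, r^10s, r^14s}; {e, r^4, r^8, r^12, r^3s, r^7s, r^11s, r^15s}; {e, r^4, r^8, r^12, s, r^4s, r^8s, r^12s}; … (5 in all).
So G has 5 subgroups of order 8.

5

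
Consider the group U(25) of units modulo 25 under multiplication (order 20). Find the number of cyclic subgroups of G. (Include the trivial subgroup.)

6

Group the elements of G by the cyclic subgroup they generate; each cyclic subgroup of order d accounts for φ(d) elements.
Cyclic subgroups by order — order 1: 1; order 2: 1; order 4: 1; order 5: 1; order 10: 1; order 20: 1.
Total: 6.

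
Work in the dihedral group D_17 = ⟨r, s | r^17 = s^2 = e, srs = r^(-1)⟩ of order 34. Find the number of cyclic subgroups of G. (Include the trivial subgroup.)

Each element a generates a cyclic subgroup ⟨a⟩; distinct elements may generate the same one (a cyclic group of order d has φ(d) generators).
Cyclic subgroups by order — order 1: 1; order 2: 17; order 17: 1.
Total: 19.

19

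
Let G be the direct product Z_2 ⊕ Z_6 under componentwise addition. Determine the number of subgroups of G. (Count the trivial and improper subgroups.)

|G| = 12, so by Lagrange every subgroup order divides 12. Divisors: 1, 2, 3, 4, 6, 12.
Subgroups by order — order 1: 1; order 2: 3; order 3: 1; order 4: 1; order 6: 3; order 12: 1.
Total: 1 + 3 + 1 + 1 + 3 + 1 = 10.

10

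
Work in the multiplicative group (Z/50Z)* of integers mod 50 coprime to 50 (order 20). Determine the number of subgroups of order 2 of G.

1

|G| = 20 and 2 | 20, so subgroups of order 2 are possible by Lagrange.
The subgroups of order 2 are: {1, 49}.
So G has 1 subgroup of order 2.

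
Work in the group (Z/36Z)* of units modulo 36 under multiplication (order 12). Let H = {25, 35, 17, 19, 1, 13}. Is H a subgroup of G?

No

Closure fails: 17 · 25 = 29 ∉ H. So H is not a subgroup.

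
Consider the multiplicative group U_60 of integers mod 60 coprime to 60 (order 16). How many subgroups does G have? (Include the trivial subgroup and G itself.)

27

|G| = 16, so by Lagrange every subgroup order divides 16. Divisors: 1, 2, 4, 8, 16.
Subgroups by order — order 1: 1; order 2: 7; order 4: 11; order 8: 7; order 16: 1.
Total: 1 + 7 + 11 + 7 + 1 = 27.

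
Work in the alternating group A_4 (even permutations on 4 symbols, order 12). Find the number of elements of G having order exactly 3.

The elements of order 3 are: (2 3 4), (2 4 3), (1 2 3), (1 2 4), (1 3 2), (1 3 4), (1 4 2), (1 4 3).
That's 8.

8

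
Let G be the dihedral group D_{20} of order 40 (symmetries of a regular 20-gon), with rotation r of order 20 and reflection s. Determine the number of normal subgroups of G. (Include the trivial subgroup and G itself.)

9

G has 48 subgroups. Checking conjugation-invariance by order — order 1: 1/1 normal; order 2: 1/21 normal; order 4: 1/11 normal; order 5: 1/1 normal; order 8: 0/5 normal; order 10: 1/5 normal; order 20: 3/3 normal; order 40: 1/1 normal.
Total normal subgroups: 9.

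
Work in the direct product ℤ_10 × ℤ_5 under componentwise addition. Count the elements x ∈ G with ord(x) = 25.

0

An element (a,b) has order lcm(ord(a), ord(b)); count pairs with lcm equal to 25.
Enumerating gives 0 such elements.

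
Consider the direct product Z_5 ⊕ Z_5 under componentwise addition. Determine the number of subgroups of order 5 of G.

6

|G| = 25 and 5 | 25, so subgroups of order 5 are possible by Lagrange.
The subgroups of order 5 are: {(0,0), (0,1), (0,2), (0,3), (0,4)}; {(0,0), (1,0), (2,0), (3,0), (4,0)}; {(0,0), (1,1), (2,2), (3,3), (4,4)}; {(0,0), (1,2), (2,4), (3,1), (4,3)}; … (6 in all).
So G has 6 subgroups of order 5.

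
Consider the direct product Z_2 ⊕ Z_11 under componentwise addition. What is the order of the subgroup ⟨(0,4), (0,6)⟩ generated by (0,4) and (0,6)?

11

|⟨(0,4)⟩| = 11 and |⟨(0,6)⟩| = 11, so |H| is a multiple of lcm(11, 11) = 11 and divides |G| = 22.
Closing under the operation: H = {(0,0), (0,1), (0,2), (0,3), (0,4), (0,5), (0,6), (0,7), (0,8), (0,9), (0,10)}, so |H| = 11.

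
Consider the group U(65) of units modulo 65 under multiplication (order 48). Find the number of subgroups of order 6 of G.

3

|G| = 48 and 6 | 48, so subgroups of order 6 are possible by Lagrange.
The subgroups of order 6 are: {1, 9, 14, 16, 29, 61}; {1, 16, 36, 51, 56, 61}; {1, 4, 16, 49, 61, 64}.
So G has 3 subgroups of order 6.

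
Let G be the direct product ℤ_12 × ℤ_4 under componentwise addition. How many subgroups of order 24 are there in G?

|G| = 48 and 24 | 48, so subgroups of order 24 are possible by Lagrange.
The subgroups of order 24 are: {(0,0), (0,1), (0,2), (0,3), (2,0), (2,1), (2,2), (2,3), (4,0), (4,1), (4,2), (4,3), (6,0), (6,1), (6,2), (6,3), (8,0), (8,1), (8,2), (8,3), (10,0), (10,1), (10,2), (10,3)}; {(0,0), (0,2), (1,0), (1,2), (2,0), (2,2), (3,0), (3,2), (4,0), (4,2), (5,0), (5,2), (6,0), (6,2), (7,0), (7,2), (8,0), (8,2), (9,0), (9,2), (10,0), (10,2), (11,0), (11,2)}; {(0,0), (0,2), (1,1), (1,3), (2,0), (2,2), (3,1), (3,3), (4,0), (4,2), (5,1), (5,3), (6,0), (6,2), (7,1), (7,3), (8,0), (8,2), (9,1), (9,3), (10,0), (10,2), (11,1), (11,3)}.
So G has 3 subgroups of order 24.

3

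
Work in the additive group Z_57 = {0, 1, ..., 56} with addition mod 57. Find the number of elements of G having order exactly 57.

36

In a cyclic group of order 57, the number of elements of order d (for d | 57) is φ(d).
φ(57) = 36.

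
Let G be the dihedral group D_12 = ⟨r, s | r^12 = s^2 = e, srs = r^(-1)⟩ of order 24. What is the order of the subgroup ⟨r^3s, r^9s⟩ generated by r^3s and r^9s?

4

|⟨r^3s⟩| = 2 and |⟨r^9s⟩| = 2, so |H| is a multiple of lcm(2, 2) = 2 and divides |G| = 24.
Closing under the operation: H = {e, r^6, r^3s, r^9s}, so |H| = 4.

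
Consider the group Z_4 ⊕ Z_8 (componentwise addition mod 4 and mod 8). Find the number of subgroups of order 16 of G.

|G| = 32 and 16 | 32, so subgroups of order 16 are possible by Lagrange.
The subgroups of order 16 are: {(0,0), (0,1), (0,2), (0,3), (0,4), (0,5), (0,6), (0,7), (2,0), (2,1), (2,2), (2,3), (2,4), (2,5), (2,6), (2,7)}; {(0,0), (0,2), (0,4), (0,6), (1,0), (1,2), (1,4), (1,6), (2,0), (2,2), (2,4), (2,6), (3,0), (3,2), (3,4), (3,6)}; {(0,0), (0,2), (0,4), (0,6), (1,1), (1,3), (1,5), (1,7), (2,0), (2,2), (2,4), (2,6), (3,1), (3,3), (3,5), (3,7)}.
So G has 3 subgroups of order 16.

3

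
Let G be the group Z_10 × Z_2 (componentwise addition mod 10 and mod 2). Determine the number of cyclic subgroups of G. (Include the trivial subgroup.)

8

A cyclic subgroup of order d is generated by each of its φ(d) elements of order d, so the cyclic subgroups of order d number (#elements of order d)/φ(d).
Cyclic subgroups by order — order 1: 1; order 2: 3; order 5: 1; order 10: 3.
Total: 8.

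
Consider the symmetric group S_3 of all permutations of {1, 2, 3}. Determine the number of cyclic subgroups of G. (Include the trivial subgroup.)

A cyclic subgroup of order d is generated by each of its φ(d) elements of order d, so the cyclic subgroups of order d number (#elements of order d)/φ(d).
Cyclic subgroups by order — order 1: 1; order 2: 3; order 3: 1.
Total: 5.

5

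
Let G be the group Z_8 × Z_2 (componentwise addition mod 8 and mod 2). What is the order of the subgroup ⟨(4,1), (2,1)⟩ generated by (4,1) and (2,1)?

|⟨(4,1)⟩| = 2 and |⟨(2,1)⟩| = 4, so |H| is a multiple of lcm(2, 4) = 4 and divides |G| = 16.
Closing under the operation: H = {(0,0), (0,1), (2,0), (2,1), (4,0), (4,1), (6,0), (6,1)}, so |H| = 8.

8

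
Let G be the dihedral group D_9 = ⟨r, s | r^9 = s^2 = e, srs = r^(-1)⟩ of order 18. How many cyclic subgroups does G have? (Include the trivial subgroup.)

12

Group the elements of G by the cyclic subgroup they generate; each cyclic subgroup of order d accounts for φ(d) elements.
Cyclic subgroups by order — order 1: 1; order 2: 9; order 3: 1; order 9: 1.
Total: 12.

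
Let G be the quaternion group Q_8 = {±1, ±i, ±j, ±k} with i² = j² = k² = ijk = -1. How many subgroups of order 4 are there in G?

3

|G| = 8 and 4 | 8, so subgroups of order 4 are possible by Lagrange.
The subgroups of order 4 are: {1, -1, i, -i}; {1, -1, j, -j}; {1, -1, k, -k}.
So G has 3 subgroups of order 4.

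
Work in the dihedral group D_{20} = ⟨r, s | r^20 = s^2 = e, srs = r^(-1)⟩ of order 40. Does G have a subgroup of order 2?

Yes

2 | 40. A subgroup of order 2 is {e, r^10}.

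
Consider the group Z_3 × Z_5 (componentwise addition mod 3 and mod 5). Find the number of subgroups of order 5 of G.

1

|G| = 15 and 5 | 15, so subgroups of order 5 are possible by Lagrange.
The subgroups of order 5 are: {(0,0), (0,1), (0,2), (0,3), (0,4)}.
So G has 1 subgroup of order 5.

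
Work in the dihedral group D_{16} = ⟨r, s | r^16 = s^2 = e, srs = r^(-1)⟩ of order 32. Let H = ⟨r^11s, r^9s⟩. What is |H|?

|⟨r^11s⟩| = 2 and |⟨r^9s⟩| = 2, so |H| is a multiple of lcm(2, 2) = 2 and divides |G| = 32.
Closing under the operation: H = {e, r^2, r^4, r^6, r^8, r^10, r^12, r^14, rs, r^3s, r^5s, r^7s, r^9s, r^11s, r^13s, r^15s}, so |H| = 16.

16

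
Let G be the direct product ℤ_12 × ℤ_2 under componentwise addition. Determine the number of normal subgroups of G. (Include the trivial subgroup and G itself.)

16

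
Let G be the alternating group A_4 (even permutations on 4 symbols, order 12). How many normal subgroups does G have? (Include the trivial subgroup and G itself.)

G has 10 subgroups. Checking conjugation-invariance by order — order 1: 1/1 normal; order 2: 0/3 normal; order 3: 0/4 normal; order 4: 1/1 normal; order 12: 1/1 normal.
Total normal subgroups: 3.

3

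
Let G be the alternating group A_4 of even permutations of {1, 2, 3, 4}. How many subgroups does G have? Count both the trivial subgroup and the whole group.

10

|G| = 12, so by Lagrange every subgroup order divides 12. Divisors: 1, 2, 3, 4, 6, 12.
Subgroups by order — order 1: 1; order 2: 3; order 3: 4; order 4: 1; order 6: 0; order 12: 1.
Total: 1 + 3 + 4 + 1 + 0 + 1 = 10.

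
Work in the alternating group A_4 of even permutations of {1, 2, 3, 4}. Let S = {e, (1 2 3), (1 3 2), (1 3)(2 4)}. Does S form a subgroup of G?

Closure fails: (1 3 2) ∘ (1 3)(2 4) = (1 2 4) ∉ S. So S is not a subgroup.

No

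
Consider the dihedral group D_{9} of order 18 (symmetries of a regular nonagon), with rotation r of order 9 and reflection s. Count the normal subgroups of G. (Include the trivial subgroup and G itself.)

4

G has 16 subgroups. Checking conjugation-invariance by order — order 1: 1/1 normal; order 2: 0/9 normal; order 3: 1/1 normal; order 6: 0/3 normal; order 9: 1/1 normal; order 18: 1/1 normal.
Total normal subgroups: 4.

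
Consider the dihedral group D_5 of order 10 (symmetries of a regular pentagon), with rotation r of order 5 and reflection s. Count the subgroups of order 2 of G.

|G| = 10 and 2 | 10, so subgroups of order 2 are possible by Lagrange.
The subgroups of order 2 are: {e, r^2s}; {e, r^3s}; {e, r^4s}; {e, rs}; … (5 in all).
So G has 5 subgroups of order 2.

5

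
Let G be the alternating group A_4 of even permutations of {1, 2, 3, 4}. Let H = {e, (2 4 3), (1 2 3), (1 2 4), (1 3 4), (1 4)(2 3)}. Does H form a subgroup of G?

No

(2 4 3) ∈ H but its inverse (2 3 4) ∉ H, so H is not a subgroup.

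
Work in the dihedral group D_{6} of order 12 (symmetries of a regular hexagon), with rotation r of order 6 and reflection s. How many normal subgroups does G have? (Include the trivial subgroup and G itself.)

G has 16 subgroups. Checking conjugation-invariance by order — order 1: 1/1 normal; order 2: 1/7 normal; order 3: 1/1 normal; order 4: 0/3 normal; order 6: 3/3 normal; order 12: 1/1 normal.
Total normal subgroups: 7.

7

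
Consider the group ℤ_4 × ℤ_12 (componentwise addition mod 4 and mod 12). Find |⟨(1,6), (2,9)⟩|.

|⟨(1,6)⟩| = 4 and |⟨(2,9)⟩| = 4, so |H| is a multiple of lcm(4, 4) = 4 and divides |G| = 48.
Closing under the operation: H = {(0,0), (0,3), (0,6), (0,9), (1,0), (1,3), (1,6), (1,9), (2,0), (2,3), (2,6), (2,9), (3,0), (3,3), (3,6), (3,9)}, so |H| = 16.

16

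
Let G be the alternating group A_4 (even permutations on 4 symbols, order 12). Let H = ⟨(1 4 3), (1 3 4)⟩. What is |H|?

|⟨(1 4 3)⟩| = 3 and |⟨(1 3 4)⟩| = 3, so |H| is a multiple of lcm(3, 3) = 3 and divides |G| = 12.
Closing under the operation: H = {e, (1 3 4), (1 4 3)}, so |H| = 3.

3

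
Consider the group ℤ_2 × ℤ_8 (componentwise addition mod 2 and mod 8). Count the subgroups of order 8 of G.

|G| = 16 and 8 | 16, so subgroups of order 8 are possible by Lagrange.
The subgroups of order 8 are: {(0,0), (0,1), (0,2), (0,3), (0,4), (0,5), (0,6), (0,7)}; {(0,0), (0,2), (0,4), (0,6), (1,0), (1,2), (1,4), (1,6)}; {(0,0), (0,2), (0,4), (0,6), (1,1), (1,3), (1,5), (1,7)}.
So G has 3 subgroups of order 8.

3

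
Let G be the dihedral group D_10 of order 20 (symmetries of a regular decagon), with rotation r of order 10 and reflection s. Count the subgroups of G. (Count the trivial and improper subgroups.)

|G| = 20, so by Lagrange every subgroup order divides 20. Divisors: 1, 2, 4, 5, 10, 20.
Subgroups by order — order 1: 1; order 2: 11; order 4: 5; order 5: 1; order 10: 3; order 20: 1.
Total: 1 + 11 + 5 + 1 + 3 + 1 = 22.

22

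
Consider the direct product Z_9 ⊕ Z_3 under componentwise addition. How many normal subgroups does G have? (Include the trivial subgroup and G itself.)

10

G is abelian, so every subgroup is normal.
G has 10 subgroups in total, hence 10 normal subgroups.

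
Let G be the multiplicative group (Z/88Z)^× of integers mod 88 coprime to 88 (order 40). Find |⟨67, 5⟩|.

|⟨67⟩| = 2 and |⟨5⟩| = 10, so |H| is a multiple of lcm(2, 10) = 10 and divides |G| = 40.
Closing under the operation: H = {1, 3, 5, 9, 15, 23, 25, 27, 31, 37, 45, 47, 49, 53, 59, 67, 69, 71, 75, 81}, so |H| = 20.

20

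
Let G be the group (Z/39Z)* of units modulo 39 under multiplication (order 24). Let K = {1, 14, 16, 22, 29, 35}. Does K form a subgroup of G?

Yes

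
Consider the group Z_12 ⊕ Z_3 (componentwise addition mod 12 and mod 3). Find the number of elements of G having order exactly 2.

An element (a,b) has order lcm(ord(a), ord(b)); count pairs with lcm equal to 2.
Enumerating gives 1 such elements.

1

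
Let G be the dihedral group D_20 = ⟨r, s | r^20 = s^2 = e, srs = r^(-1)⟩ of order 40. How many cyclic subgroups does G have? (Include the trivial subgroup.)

A cyclic subgroup of order d is generated by each of its φ(d) elements of order d, so the cyclic subgroups of order d number (#elements of order d)/φ(d).
Cyclic subgroups by order — order 1: 1; order 2: 21; order 4: 1; order 5: 1; order 10: 1; order 20: 1.
Total: 26.

26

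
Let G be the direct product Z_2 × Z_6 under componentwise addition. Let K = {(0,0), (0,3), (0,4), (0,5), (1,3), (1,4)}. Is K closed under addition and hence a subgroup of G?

(0,4) ∈ K but its inverse (0,2) ∉ K, so K is not a subgroup.

No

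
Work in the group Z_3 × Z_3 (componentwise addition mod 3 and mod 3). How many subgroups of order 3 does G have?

|G| = 9 and 3 | 9, so subgroups of order 3 are possible by Lagrange.
The subgroups of order 3 are: {(0,0), (0,1), (0,2)}; {(0,0), (1,0), (2,0)}; {(0,0), (1,1), (2,2)}; {(0,0), (1,2), (2,1)}.
So G has 4 subgroups of order 3.

4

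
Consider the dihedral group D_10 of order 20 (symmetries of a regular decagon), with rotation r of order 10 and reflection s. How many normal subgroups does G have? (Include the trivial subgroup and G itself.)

7

G has 22 subgroups. Checking conjugation-invariance by order — order 1: 1/1 normal; order 2: 1/11 normal; order 4: 0/5 normal; order 5: 1/1 normal; order 10: 3/3 normal; order 20: 1/1 normal.
Total normal subgroups: 7.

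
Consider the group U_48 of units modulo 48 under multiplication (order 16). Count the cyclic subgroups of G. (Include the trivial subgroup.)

12

Group the elements of G by the cyclic subgroup they generate; each cyclic subgroup of order d accounts for φ(d) elements.
Cyclic subgroups by order — order 1: 1; order 2: 7; order 4: 4.
Total: 12.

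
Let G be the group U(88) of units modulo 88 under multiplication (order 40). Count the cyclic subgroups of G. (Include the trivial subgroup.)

16

Group the elements of G by the cyclic subgroup they generate; each cyclic subgroup of order d accounts for φ(d) elements.
Cyclic subgroups by order — order 1: 1; order 2: 7; order 5: 1; order 10: 7.
Total: 16.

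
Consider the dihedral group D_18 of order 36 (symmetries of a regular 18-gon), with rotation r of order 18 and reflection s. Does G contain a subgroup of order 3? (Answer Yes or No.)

3 | 36. A subgroup of order 3 is {e, r^6, r^12}.

Yes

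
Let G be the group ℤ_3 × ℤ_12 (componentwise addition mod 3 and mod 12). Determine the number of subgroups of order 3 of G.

|G| = 36 and 3 | 36, so subgroups of order 3 are possible by Lagrange.
The subgroups of order 3 are: {(0,0), (0,4), (0,8)}; {(0,0), (1,0), (2,0)}; {(0,0), (1,4), (2,8)}; {(0,0), (1,8), (2,4)}.
So G has 4 subgroups of order 3.

4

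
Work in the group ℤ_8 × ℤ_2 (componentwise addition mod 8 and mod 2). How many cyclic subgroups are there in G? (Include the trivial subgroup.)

8

A cyclic subgroup of order d is generated by each of its φ(d) elements of order d, so the cyclic subgroups of order d number (#elements of order d)/φ(d).
Cyclic subgroups by order — order 1: 1; order 2: 3; order 4: 2; order 8: 2.
Total: 8.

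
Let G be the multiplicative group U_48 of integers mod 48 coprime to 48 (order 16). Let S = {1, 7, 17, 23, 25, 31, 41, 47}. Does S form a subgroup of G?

|S| = 8 divides |G| = 16, consistent with Lagrange.
S contains the identity, every element's inverse is in S, and S is closed under ·: it is a subgroup.

Yes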